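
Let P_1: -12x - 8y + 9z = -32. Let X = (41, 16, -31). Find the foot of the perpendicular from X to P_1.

Foot = X − λn with λ = (n·X − d)/|n|² = (-899 − (-32))/289 = -3.
Foot = (41, 16, -31) − (-3)·(-12, -8, 9) = (5, -8, -4).

(5, -8, -4)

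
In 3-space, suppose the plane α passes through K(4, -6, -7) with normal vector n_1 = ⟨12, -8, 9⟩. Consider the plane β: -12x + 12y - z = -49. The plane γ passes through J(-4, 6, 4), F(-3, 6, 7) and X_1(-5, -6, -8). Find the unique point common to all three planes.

α: n_1·r = n_1·K gives 12x - 8y + 9z = 33.
JF = (1, 0, 3), JX_1 = (-1, -12, -12); a normal to γ is JF × JX_1 = (36, 9, -12).
Using J: γ has equation 36x + 9y - 12z = -138.
Solving the 3×3 linear system 12x - 8y + 9z = 33, -12x + 12y - z = -49, 36x + 9y - 12z = -138 (e.g. by elimination or Cramer's rule, determinant = -5040) gives (-2, -6, 1).

(-2, -6, 1)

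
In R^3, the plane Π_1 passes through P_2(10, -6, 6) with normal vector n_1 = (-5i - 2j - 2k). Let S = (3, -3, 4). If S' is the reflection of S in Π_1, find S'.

Π_1: n_1·r = n_1·P_2 gives -5x - 2y - 2z = -50.
λ = (n·S − d)/|n|² = (-17 − (-50))/33 = 1.
Reflection = S − 2λn = (3, -3, 4) − 2·(-5, -2, -2) = (13, 1, 8).

(13, 1, 8)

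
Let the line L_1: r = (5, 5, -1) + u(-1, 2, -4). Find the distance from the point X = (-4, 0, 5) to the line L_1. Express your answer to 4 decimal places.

Taking (5, 5, -1) on L_1 with direction v = (-1, 2, -4): w = X − (5, 5, -1) = (-9, -5, 6), and w × v = (8, -42, -23).
Distance = |w × v| / |v| = √2357 / √21 ≈ 10.5942.

10.5942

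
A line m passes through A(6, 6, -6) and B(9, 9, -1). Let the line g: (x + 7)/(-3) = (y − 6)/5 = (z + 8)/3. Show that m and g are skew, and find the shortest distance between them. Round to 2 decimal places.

4.26

A direction vector for m is B − A = (3, 3, 5).
g has direction (-3, 5, 3) through (-7, 6, -8).
Common perpendicular direction n = (3, 3, 5) × (-3, 5, 3) = (-16, -24, 24).
With w = (-7, 6, -8) − (6, 6, -6) = (-13, 0, -2), w · n = 160.
Since n ≠ 0 the lines are not parallel, and w · n = 160 ≠ 0 so they do not intersect; hence they are skew.
Distance = |w · n| / |n| = |160| / √1408 ≈ 4.26.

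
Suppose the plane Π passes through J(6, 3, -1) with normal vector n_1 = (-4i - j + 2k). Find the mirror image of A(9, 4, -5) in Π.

Π: n_1·r = n_1·J gives -4x - y + 2z = -29.
λ = (n·A − d)/|n|² = (-50 − (-29))/21 = -1.
Reflection = A − 2λn = (9, 4, -5) − (-2)·(-4, -1, 2) = (1, 2, -1).

(1, 2, -1)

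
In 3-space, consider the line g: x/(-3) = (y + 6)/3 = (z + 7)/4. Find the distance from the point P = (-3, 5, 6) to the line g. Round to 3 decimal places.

g has direction (-3, 3, 4) through (0, -6, -7).
Taking (0, -6, -7) on g with direction v = (-3, 3, 4): w = P − (0, -6, -7) = (-3, 11, 13), and w × v = (5, -27, 24).
Distance = |w × v| / |v| = √1330 / √34 ≈ 6.254.

6.254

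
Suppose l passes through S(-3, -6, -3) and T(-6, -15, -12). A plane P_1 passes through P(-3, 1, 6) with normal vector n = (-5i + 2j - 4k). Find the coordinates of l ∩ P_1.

A direction vector for l is T − S = (-3, -9, -9).
P_1: n·r = n·P gives -5x + 2y - 4z = -7.
Substitute r = (-3, -6, -3) + t(-3, -9, -9) into the plane: 15 + 33t = -7, so t = -2/3.
Intersection: (-3, -6, -3) + (-2/3)·(-3, -9, -9) = (-1, 0, 3).

(-1, 0, 3)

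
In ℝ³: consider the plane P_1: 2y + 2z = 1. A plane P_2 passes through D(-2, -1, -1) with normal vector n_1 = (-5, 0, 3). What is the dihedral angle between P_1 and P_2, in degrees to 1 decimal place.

P_2: n_1·r = n_1·D gives -5x + 3z = 7.
cos θ = |n₁·n₂| / (|n₁||n₂|) = |6| / (√8 · √34).
θ = arccos(0.36380) ≈ 68.7°.

68.7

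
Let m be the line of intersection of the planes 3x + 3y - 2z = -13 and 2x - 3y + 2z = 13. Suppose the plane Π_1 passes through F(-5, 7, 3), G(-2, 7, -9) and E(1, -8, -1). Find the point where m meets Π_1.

(0, -5, -1)

Direction of m: (3, 3, -2) × (2, -3, 2) = (0, -10, -15).
A point on m: solving the two plane equations with y = -7 gives (0, -7, -4).
FG = (3, 0, -12), FE = (6, -15, -4); a normal to Π_1 is FG × FE = (-180, -60, -45).
Using F: Π_1 has equation -180x - 60y - 45z = 345.
Substitute r = (0, -7, -4) + t(0, -10, -15) into the plane: 600 + 1275t = 345, so t = -1/5.
Intersection: (0, -7, -4) + (-1/5)·(0, -10, -15) = (0, -5, -1).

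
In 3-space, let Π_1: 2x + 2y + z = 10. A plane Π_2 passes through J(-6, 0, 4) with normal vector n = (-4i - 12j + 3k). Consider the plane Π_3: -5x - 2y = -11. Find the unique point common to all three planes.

Π_2: n·r = n·J gives -4x - 12y + 3z = 36.
Solving the 3×3 linear system 2x + 2y + z = 10, -4x - 12y + 3z = 36, -5x - 2y = -11 (e.g. by elimination or Cramer's rule, determinant = -70) gives (3, -2, 8).

(3, -2, 8)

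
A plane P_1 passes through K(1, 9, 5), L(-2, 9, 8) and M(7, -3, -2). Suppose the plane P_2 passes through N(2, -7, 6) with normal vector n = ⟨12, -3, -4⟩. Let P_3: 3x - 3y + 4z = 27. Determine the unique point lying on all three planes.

KL = (-3, 0, 3), KM = (6, -12, -7); a normal to P_1 is KL × KM = (36, -3, 36).
Using K: P_1 has equation 36x - 3y + 36z = 189.
P_2: n·r = n·N gives 12x - 3y - 4z = 21.
Solving the 3×3 linear system 36x - 3y + 36z = 189, 12x - 3y - 4z = 21, 3x - 3y + 4z = 27 (e.g. by elimination or Cramer's rule, determinant = -1656) gives (2, -3, 3).

(2, -3, 3)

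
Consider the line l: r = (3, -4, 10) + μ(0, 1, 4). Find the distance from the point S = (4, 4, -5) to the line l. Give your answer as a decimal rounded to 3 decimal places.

Taking (3, -4, 10) on l with direction v = (0, 1, 4): w = S − (3, -4, 10) = (1, 8, -15), and w × v = (47, -4, 1).
Distance = |w × v| / |v| = √2226 / √17 ≈ 11.443.

11.443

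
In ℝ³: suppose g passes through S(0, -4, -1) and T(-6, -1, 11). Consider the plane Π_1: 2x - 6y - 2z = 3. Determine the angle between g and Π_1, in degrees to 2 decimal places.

36.31

A direction vector for g is T − S = (-6, 3, 12).
sin θ = |n·v| / (|n||v|) = |-54| / (√44 · √189) = 0.59216.
θ ≈ 36.31°.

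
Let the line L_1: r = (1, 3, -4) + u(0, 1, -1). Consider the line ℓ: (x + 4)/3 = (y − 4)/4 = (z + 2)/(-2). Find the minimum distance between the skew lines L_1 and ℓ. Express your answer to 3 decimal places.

4.051

ℓ has direction (3, 4, -2) through (-4, 4, -2).
Common perpendicular direction n = (0, 1, -1) × (3, 4, -2) = (2, -3, -3).
With w = (-4, 4, -2) − (1, 3, -4) = (-5, 1, 2), w · n = -19.
Distance = |w · n| / |n| = |-19| / √22 ≈ 4.051.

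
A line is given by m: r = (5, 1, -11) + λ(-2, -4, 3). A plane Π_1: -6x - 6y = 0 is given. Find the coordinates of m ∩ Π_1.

(3, -3, -8)

Substitute r = (5, 1, -11) + t(-2, -4, 3) into the plane: -36 + 36t = 0, so t = 1.
Intersection: (5, 1, -11) + 1·(-2, -4, 3) = (3, -3, -8).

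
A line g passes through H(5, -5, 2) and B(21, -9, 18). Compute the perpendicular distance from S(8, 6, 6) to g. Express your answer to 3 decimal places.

11.715

A direction vector for g is B − H = (16, -4, 16).
Taking (5, -5, 2) on g with direction v = (16, -4, 16): w = S − (5, -5, 2) = (3, 11, 4), and w × v = (192, 16, -188).
Distance = |w × v| / |v| = √72464 / √528 ≈ 11.715.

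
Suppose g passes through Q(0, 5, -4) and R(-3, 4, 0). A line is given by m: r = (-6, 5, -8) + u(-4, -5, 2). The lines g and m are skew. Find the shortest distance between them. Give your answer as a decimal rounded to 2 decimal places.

A direction vector for g is R − Q = (-3, -1, 4).
Common perpendicular direction n = (-3, -1, 4) × (-4, -5, 2) = (18, -10, 11).
With w = (-6, 5, -8) − (0, 5, -4) = (-6, 0, -4), w · n = -152.
Distance = |w · n| / |n| = |-152| / √545 ≈ 6.51.

6.51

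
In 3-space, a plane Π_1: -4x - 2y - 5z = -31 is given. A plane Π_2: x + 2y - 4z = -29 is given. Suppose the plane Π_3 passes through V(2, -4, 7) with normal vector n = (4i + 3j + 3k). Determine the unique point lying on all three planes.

Π_3: n·r = n·V gives 4x + 3y + 3z = 17.
Solving the 3×3 linear system -4x - 2y - 5z = -31, x + 2y - 4z = -29, 4x + 3y + 3z = 17 (e.g. by elimination or Cramer's rule, determinant = -9) gives (-1, 0, 7).

(-1, 0, 7)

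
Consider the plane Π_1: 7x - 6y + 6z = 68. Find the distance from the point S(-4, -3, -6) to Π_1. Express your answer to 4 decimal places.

n·S − d = (7)·(-4) + (-6)·(-3) + (6)·(-6) − 68 = -114; |n| = √121.
Distance = |-114| / √121 = 114/√121 ≈ 10.3636.

10.3636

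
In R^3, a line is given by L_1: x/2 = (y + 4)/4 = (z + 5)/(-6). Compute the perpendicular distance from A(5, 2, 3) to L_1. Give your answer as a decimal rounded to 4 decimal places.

L_1 has direction (2, 4, -6) through (0, -4, -5).
Taking (0, -4, -5) on L_1 with direction v = (2, 4, -6): w = A − (0, -4, -5) = (5, 6, 8), and w × v = (-68, 46, 8).
Distance = |w × v| / |v| = √6804 / √56 ≈ 11.0227.

11.0227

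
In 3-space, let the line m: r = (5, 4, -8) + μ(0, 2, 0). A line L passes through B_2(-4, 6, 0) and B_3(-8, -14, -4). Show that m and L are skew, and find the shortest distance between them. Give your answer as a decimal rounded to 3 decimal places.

12.021

A direction vector for L is B_3 − B_2 = (-4, -20, -4).
Common perpendicular direction n = (0, 2, 0) × (-4, -20, -4) = (-8, 0, 8).
With w = (-4, 6, 0) − (5, 4, -8) = (-9, 2, 8), w · n = 136.
Since n ≠ 0 the lines are not parallel, and w · n = 136 ≠ 0 so they do not intersect; hence they are skew.
Distance = |w · n| / |n| = |136| / √128 ≈ 12.021.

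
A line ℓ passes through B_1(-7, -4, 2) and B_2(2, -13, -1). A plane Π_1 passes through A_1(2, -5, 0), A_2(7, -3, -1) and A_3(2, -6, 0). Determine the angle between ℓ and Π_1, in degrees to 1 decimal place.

A direction vector for ℓ is B_2 − B_1 = (9, -9, -3).
A_1A_2 = (5, 2, -1), A_1A_3 = (0, -1, 0); a normal to Π_1 is A_1A_2 × A_1A_3 = (-1, 0, -5).
Using A_1: Π_1 has equation -x - 5z = -2.
sin θ = |n·v| / (|n||v|) = |6| / (√26 · √171) = 0.08998.
θ ≈ 5.2°.

5.2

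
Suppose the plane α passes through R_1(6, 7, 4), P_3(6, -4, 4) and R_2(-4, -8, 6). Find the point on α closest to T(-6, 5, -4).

R_1P_3 = (0, -11, 0), R_1R_2 = (-10, -15, 2); a normal to α is R_1P_3 × R_1R_2 = (-22, 0, -110).
Using R_1: α has equation -22x - 110z = -572.
Foot = T − λn with λ = (n·T − d)/|n|² = (572 − (-572))/12584 = 1/11.
Foot = (-6, 5, -4) − (1/11)·(-22, 0, -110) = (-4, 5, 6).

(-4, 5, 6)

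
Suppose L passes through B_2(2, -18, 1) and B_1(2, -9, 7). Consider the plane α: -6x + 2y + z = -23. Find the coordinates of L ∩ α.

A direction vector for L is B_1 − B_2 = (0, 9, 6).
Substitute r = (2, -18, 1) + t(0, 9, 6) into the plane: -47 + 24t = -23, so t = 1.
Intersection: (2, -18, 1) + 1·(0, 9, 6) = (2, -9, 7).

(2, -9, 7)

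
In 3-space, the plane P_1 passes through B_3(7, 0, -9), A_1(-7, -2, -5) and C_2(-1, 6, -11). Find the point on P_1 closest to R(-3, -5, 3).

(-4, -8, -2)

B_3A_1 = (-14, -2, 4), B_3C_2 = (-8, 6, -2); a normal to P_1 is B_3A_1 × B_3C_2 = (-20, -60, -100).
Using B_3: P_1 has equation -20x - 60y - 100z = 760.
Foot = R − λn with λ = (n·R − d)/|n|² = (60 − 760)/14000 = -1/20.
Foot = (-3, -5, 3) − (-1/20)·(-20, -60, -100) = (-4, -8, -2).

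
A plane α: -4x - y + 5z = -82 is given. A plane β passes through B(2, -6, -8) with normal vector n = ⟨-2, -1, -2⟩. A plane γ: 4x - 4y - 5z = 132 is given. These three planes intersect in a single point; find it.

β: n·r = n·B gives -2x - y - 2z = 18.
Solving the 3×3 linear system -4x - y + 5z = -82, -2x - y - 2z = 18, 4x - 4y - 5z = 132 (e.g. by elimination or Cramer's rule, determinant = 90) gives (8, -10, -12).

(8, -10, -12)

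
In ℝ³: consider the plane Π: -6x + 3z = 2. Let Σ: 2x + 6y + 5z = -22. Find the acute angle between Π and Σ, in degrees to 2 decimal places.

cos θ = |n₁·n₂| / (|n₁||n₂|) = |3| / (√45 · √65).
θ = arccos(0.05547) ≈ 86.82°.

86.82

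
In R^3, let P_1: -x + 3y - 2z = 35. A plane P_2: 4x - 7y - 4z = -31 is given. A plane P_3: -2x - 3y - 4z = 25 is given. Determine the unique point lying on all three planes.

Solving the 3×3 linear system -x + 3y - 2z = 35, 4x - 7y - 4z = -31, -2x - 3y - 4z = 25 (e.g. by elimination or Cramer's rule, determinant = 108) gives (-6, 5, -7).

(-6, 5, -7)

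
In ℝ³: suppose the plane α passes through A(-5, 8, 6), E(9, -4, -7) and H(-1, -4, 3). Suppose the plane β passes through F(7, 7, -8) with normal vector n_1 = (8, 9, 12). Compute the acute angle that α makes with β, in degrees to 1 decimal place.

30.5

AE = (14, -12, -13), AH = (4, -12, -3); a normal to α is AE × AH = (-120, -10, -120).
Using A: α has equation -120x - 10y - 120z = -200.
β: n_1·r = n_1·F gives 8x + 9y + 12z = 23.
cos θ = |n₁·n₂| / (|n₁||n₂|) = |-2490| / (√28900 · √289).
θ = arccos(0.86159) ≈ 30.5°.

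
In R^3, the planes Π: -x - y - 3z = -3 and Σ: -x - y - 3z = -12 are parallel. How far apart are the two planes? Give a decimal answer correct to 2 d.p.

2.71

Same normal n = (-1, -1, -3) with |n| = √11; distance = |-3 − (-12)| / |n| = 9/√11 ≈ 2.71.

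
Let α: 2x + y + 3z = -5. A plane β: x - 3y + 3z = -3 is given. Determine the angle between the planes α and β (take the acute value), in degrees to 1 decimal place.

60.6

cos θ = |n₁·n₂| / (|n₁||n₂|) = |8| / (√14 · √19).
θ = arccos(0.49051) ≈ 60.6°.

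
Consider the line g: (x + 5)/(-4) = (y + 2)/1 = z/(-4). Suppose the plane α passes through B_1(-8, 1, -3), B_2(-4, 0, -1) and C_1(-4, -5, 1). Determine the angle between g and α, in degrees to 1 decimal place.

g has direction (-4, 1, -4) through (-5, -2, 0).
B_1B_2 = (4, -1, 2), B_1C_1 = (4, -6, 4); a normal to α is B_1B_2 × B_1C_1 = (8, -8, -20).
Using B_1: α has equation 8x - 8y - 20z = -12.
sin θ = |n·v| / (|n||v|) = |40| / (√528 · √33) = 0.30303.
θ ≈ 17.6°.

17.6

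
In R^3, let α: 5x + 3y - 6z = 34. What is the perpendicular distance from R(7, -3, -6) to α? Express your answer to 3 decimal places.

3.347

n·R − d = (5)·(7) + (3)·(-3) + (-6)·(-6) − 34 = 28; |n| = √70.
Distance = |28| / √70 = 28/√70 ≈ 3.347.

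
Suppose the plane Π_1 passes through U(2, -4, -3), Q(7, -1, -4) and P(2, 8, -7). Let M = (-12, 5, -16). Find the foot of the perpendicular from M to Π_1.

UQ = (5, 3, -1), UP = (0, 12, -4); a normal to Π_1 is UQ × UP = (0, 20, 60).
Using U: Π_1 has equation 20y + 60z = -260.
Foot = M − λn with λ = (n·M − d)/|n|² = (-860 − (-260))/4000 = -3/20.
Foot = (-12, 5, -16) − (-3/20)·(0, 20, 60) = (-12, 8, -7).

(-12, 8, -7)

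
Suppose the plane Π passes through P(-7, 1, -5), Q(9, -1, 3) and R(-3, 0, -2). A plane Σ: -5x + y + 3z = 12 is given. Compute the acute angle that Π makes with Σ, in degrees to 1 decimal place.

62.0

PQ = (16, -2, 8), PR = (4, -1, 3); a normal to Π is PQ × PR = (2, -16, -8).
Using P: Π has equation 2x - 16y - 8z = 10.
cos θ = |n₁·n₂| / (|n₁||n₂|) = |-50| / (√324 · √35).
θ = arccos(0.46953) ≈ 62.0°.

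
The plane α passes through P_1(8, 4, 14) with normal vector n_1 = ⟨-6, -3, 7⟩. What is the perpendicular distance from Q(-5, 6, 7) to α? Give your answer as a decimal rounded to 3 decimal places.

2.372

α: n_1·r = n_1·P_1 gives -6x - 3y + 7z = 38.
n·Q − d = (-6)·(-5) + (-3)·(6) + (7)·(7) − 38 = 23; |n| = √94.
Distance = |23| / √94 = 23/√94 ≈ 2.372.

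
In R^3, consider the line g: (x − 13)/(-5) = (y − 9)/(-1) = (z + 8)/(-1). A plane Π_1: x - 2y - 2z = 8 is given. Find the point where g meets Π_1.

(-2, 6, -11)

g has direction (-5, -1, -1) through (13, 9, -8).
Substitute r = (13, 9, -8) + t(-5, -1, -1) into the plane: 11 + (-1)t = 8, so t = 3.
Intersection: (13, 9, -8) + 3·(-5, -1, -1) = (-2, 6, -11).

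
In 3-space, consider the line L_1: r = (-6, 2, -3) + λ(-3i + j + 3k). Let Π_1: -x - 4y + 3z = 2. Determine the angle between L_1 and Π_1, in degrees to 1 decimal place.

sin θ = |n·v| / (|n||v|) = |8| / (√26 · √19) = 0.35994.
θ ≈ 21.1°.

21.1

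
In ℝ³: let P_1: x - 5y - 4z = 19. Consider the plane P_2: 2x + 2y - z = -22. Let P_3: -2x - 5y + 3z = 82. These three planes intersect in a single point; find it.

(7, -12, 12)

Solving the 3×3 linear system x - 5y - 4z = 19, 2x + 2y - z = -22, -2x - 5y + 3z = 82 (e.g. by elimination or Cramer's rule, determinant = 45) gives (7, -12, 12).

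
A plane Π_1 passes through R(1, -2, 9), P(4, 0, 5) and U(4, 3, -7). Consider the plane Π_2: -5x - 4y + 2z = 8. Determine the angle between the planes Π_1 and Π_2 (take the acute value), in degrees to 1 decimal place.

RP = (3, 2, -4), RU = (3, 5, -16); a normal to Π_1 is RP × RU = (-12, 36, 9).
Using R: Π_1 has equation -12x + 36y + 9z = -3.
cos θ = |n₁·n₂| / (|n₁||n₂|) = |-66| / (√1521 · √45).
θ = arccos(0.25227) ≈ 75.4°.

75.4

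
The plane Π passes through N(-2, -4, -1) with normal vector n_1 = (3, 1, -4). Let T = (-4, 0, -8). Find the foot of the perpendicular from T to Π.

Π: n_1·r = n_1·N gives 3x + y - 4z = -6.
Foot = T − λn with λ = (n·T − d)/|n|² = (20 − (-6))/26 = 1.
Foot = (-4, 0, -8) − 1·(3, 1, -4) = (-7, -1, -4).

(-7, -1, -4)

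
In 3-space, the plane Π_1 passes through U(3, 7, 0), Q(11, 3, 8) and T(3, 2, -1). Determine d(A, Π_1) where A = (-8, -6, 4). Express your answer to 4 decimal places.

12.4667

UQ = (8, -4, 8), UT = (0, -5, -1); a normal to Π_1 is UQ × UT = (44, 8, -40).
Using U: Π_1 has equation 44x + 8y - 40z = 188.
n·A − d = (44)·(-8) + (8)·(-6) + (-40)·(4) − 188 = -748; |n| = √3600.
Distance = |-748| / √3600 = 748/√3600 ≈ 12.4667.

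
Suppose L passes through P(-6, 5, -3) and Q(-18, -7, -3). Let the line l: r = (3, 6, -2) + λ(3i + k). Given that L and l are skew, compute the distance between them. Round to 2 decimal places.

1.51

A direction vector for L is Q − P = (-12, -12, 0).
Common perpendicular direction n = (-12, -12, 0) × (3, 0, 1) = (-12, 12, 36).
With w = (3, 6, -2) − (-6, 5, -3) = (9, 1, 1), w · n = -60.
Distance = |w · n| / |n| = |-60| / √1584 ≈ 1.51.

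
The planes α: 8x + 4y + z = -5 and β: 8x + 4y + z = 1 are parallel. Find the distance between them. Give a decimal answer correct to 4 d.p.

Same normal n = (8, 4, 1) with |n| = √81; distance = |-5 − 1| / |n| = 6/√81 ≈ 0.6667.

0.6667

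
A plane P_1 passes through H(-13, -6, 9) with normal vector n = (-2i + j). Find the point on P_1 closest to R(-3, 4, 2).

(-7, 6, 2)

P_1: n·r = n·H gives -2x + y = 20.
Foot = R − λn with λ = (n·R − d)/|n|² = (10 − 20)/5 = -2.
Foot = (-3, 4, 2) − (-2)·(-2, 1, 0) = (-7, 6, 2).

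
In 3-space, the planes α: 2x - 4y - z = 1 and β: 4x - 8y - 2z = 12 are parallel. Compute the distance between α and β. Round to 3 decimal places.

1.091

Rescale β by 1/2: 2x - 4y - z = 6. Then distance = |1 − 6| / √21 ≈ 1.091.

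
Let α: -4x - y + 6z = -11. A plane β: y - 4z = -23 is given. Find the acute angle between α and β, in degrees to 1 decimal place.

33.6

cos θ = |n₁·n₂| / (|n₁||n₂|) = |-25| / (√53 · √17).
θ = arccos(0.83287) ≈ 33.6°.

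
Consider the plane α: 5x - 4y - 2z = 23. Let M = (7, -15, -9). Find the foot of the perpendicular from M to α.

Foot = M − λn with λ = (n·M − d)/|n|² = (113 − 23)/45 = 2.
Foot = (7, -15, -9) − 2·(5, -4, -2) = (-3, -7, -5).

(-3, -7, -5)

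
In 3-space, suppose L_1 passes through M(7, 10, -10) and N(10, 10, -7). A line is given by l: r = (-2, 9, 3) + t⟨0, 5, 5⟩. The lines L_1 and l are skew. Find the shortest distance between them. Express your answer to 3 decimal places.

A direction vector for L_1 is N − M = (3, 0, 3).
Common perpendicular direction n = (3, 0, 3) × (0, 5, 5) = (-15, -15, 15).
With w = (-2, 9, 3) − (7, 10, -10) = (-9, -1, 13), w · n = 345.
Distance = |w · n| / |n| = |345| / √675 ≈ 13.279.

13.279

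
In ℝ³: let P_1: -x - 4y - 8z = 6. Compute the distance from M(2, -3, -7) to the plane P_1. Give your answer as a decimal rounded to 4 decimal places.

6.6667

n·M − d = (-1)·(2) + (-4)·(-3) + (-8)·(-7) − 6 = 60; |n| = √81.
Distance = |60| / √81 = 60/√81 ≈ 6.6667.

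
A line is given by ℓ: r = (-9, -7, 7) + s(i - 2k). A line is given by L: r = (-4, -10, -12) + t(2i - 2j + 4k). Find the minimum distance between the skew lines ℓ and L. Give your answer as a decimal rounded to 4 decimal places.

Common perpendicular direction n = (1, 0, -2) × (2, -2, 4) = (-4, -8, -2).
With w = (-4, -10, -12) − (-9, -7, 7) = (5, -3, -19), w · n = 42.
Distance = |w · n| / |n| = |42| / √84 ≈ 4.5826.

4.5826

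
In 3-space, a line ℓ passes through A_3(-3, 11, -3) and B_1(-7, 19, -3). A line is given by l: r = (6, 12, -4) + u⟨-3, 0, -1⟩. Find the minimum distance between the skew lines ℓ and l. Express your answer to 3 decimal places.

3.904

A direction vector for ℓ is B_1 − A_3 = (-4, 8, 0).
Common perpendicular direction n = (-4, 8, 0) × (-3, 0, -1) = (-8, -4, 24).
With w = (6, 12, -4) − (-3, 11, -3) = (9, 1, -1), w · n = -100.
Distance = |w · n| / |n| = |-100| / √656 ≈ 3.904.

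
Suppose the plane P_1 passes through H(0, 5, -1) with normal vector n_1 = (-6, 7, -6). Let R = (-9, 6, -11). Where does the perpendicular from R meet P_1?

P_1: n_1·r = n_1·H gives -6x + 7y - 6z = 41.
Foot = R − λn with λ = (n·R − d)/|n|² = (162 − 41)/121 = 1.
Foot = (-9, 6, -11) − 1·(-6, 7, -6) = (-3, -1, -5).

(-3, -1, -5)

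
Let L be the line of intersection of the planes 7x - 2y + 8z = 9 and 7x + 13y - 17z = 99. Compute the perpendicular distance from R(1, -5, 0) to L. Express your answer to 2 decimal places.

7.52

Direction of L: (7, -2, 8) × (7, 13, -17) = (-70, 175, 105).
A point on L: solving the two plane equations with x = 7 gives (7, -4, -6).
Taking (7, -4, -6) on L with direction v = (-70, 175, 105): w = R − (7, -4, -6) = (-6, -1, 6), and w × v = (-1155, 210, -1120).
Distance = |w × v| / |v| = √2632525 / √46550 ≈ 7.52.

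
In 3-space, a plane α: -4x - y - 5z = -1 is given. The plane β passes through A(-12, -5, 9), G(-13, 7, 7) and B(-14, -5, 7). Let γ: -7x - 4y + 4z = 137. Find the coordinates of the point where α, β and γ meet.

AG = (-1, 12, -2), AB = (-2, 0, -2); a normal to β is AG × AB = (-24, 2, 24).
Using A: β has equation -24x + 2y + 24z = 494.
Solving the 3×3 linear system -4x - y - 5z = -1, -24x + 2y + 24z = 494, -7x - 4y + 4z = 137 (e.g. by elimination or Cramer's rule, determinant = -894) gives (-11, -5, 10).

(-11, -5, 10)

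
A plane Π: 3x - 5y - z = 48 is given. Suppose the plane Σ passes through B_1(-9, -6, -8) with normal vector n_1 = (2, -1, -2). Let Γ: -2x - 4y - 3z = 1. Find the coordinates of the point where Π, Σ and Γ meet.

(5, -8, 7)

Σ: n_1·r = n_1·B_1 gives 2x - y - 2z = 4.
Solving the 3×3 linear system 3x - 5y - z = 48, 2x - y - 2z = 4, -2x - 4y - 3z = 1 (e.g. by elimination or Cramer's rule, determinant = -55) gives (5, -8, 7).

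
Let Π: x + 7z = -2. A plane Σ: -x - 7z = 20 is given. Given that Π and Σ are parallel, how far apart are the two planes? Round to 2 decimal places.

Rescale Σ by 1/(-1): x + 7z = -20. Then distance = |-2 − (-20)| / √50 ≈ 2.55.

2.55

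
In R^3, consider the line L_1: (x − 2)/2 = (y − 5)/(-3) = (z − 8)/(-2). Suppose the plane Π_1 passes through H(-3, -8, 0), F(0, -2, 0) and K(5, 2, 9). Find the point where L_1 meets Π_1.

(4, 2, 6)

L_1 has direction (2, -3, -2) through (2, 5, 8).
HF = (3, 6, 0), HK = (8, 10, 9); a normal to Π_1 is HF × HK = (54, -27, -18).
Using H: Π_1 has equation 54x - 27y - 18z = 54.
Substitute r = (2, 5, 8) + t(2, -3, -2) into the plane: -171 + 225t = 54, so t = 1.
Intersection: (2, 5, 8) + 1·(2, -3, -2) = (4, 2, 6).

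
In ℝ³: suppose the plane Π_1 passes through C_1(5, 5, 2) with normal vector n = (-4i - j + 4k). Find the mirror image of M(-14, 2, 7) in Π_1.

(10, 8, -17)

Π_1: n·r = n·C_1 gives -4x - y + 4z = -17.
λ = (n·M − d)/|n|² = (82 − (-17))/33 = 3.
Reflection = M − 2λn = (-14, 2, 7) − 6·(-4, -1, 4) = (10, 8, -17).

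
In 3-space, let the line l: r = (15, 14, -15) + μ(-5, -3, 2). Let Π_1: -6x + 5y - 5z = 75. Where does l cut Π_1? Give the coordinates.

Substitute r = (15, 14, -15) + t(-5, -3, 2) into the plane: 55 + 5t = 75, so t = 4.
Intersection: (15, 14, -15) + 4·(-5, -3, 2) = (-5, 2, -7).

(-5, 2, -7)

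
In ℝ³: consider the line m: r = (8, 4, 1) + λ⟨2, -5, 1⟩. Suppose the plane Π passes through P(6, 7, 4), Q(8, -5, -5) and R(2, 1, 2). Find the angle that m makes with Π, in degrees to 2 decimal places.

PQ = (2, -12, -9), PR = (-4, -6, -2); a normal to Π is PQ × PR = (-30, 40, -60).
Using P: Π has equation -30x + 40y - 60z = -140.
sin θ = |n·v| / (|n||v|) = |-320| / (√6100 · √30) = 0.74804.
θ ≈ 48.42°.

48.42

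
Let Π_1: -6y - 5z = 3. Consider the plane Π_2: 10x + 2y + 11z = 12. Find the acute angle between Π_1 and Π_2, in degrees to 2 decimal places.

cos θ = |n₁·n₂| / (|n₁||n₂|) = |-67| / (√61 · √225).
θ = arccos(0.57190) ≈ 55.12°.

55.12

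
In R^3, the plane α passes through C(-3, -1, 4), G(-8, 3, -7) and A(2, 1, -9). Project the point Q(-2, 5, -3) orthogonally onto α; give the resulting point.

CG = (-5, 4, -11), CA = (5, 2, -13); a normal to α is CG × CA = (-30, -120, -30).
Using C: α has equation -30x - 120y - 30z = 90.
Foot = Q − λn with λ = (n·Q − d)/|n|² = (-450 − 90)/16200 = -1/30.
Foot = (-2, 5, -3) − (-1/30)·(-30, -120, -30) = (-3, 1, -4).

(-3, 1, -4)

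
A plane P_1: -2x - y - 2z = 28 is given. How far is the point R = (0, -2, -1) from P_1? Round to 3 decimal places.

8.000

n·R − d = (-2)·(0) + (-1)·(-2) + (-2)·(-1) − 28 = -24; |n| = √9.
Distance = |-24| / √9 = 24/√9 ≈ 8.000.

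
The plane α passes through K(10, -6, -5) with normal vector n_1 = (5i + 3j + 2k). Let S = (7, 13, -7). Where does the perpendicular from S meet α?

(2, 10, -9)

α: n_1·r = n_1·K gives 5x + 3y + 2z = 22.
Foot = S − λn with λ = (n·S − d)/|n|² = (60 − 22)/38 = 1.
Foot = (7, 13, -7) − 1·(5, 3, 2) = (2, 10, -9).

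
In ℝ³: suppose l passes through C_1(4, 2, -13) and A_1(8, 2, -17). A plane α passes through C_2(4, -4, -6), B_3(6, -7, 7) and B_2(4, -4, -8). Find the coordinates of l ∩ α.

A direction vector for l is A_1 − C_1 = (4, 0, -4).
C_2B_3 = (2, -3, 13), C_2B_2 = (0, 0, -2); a normal to α is C_2B_3 × C_2B_2 = (6, 4, 0).
Using C_2: α has equation 6x + 4y = 8.
Substitute r = (4, 2, -13) + t(4, 0, -4) into the plane: 32 + 24t = 8, so t = -1.
Intersection: (4, 2, -13) + (-1)·(4, 0, -4) = (0, 2, -9).

(0, 2, -9)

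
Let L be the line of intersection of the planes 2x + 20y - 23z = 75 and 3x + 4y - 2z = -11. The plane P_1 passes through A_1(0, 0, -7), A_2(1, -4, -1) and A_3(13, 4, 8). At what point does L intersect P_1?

(-3, -4, -7)

Direction of L: (2, 20, -23) × (3, 4, -2) = (52, -65, -52).
A point on L: solving the two plane equations with x = -19 gives (-19, 16, 9).
A_1A_2 = (1, -4, 6), A_1A_3 = (13, 4, 15); a normal to P_1 is A_1A_2 × A_1A_3 = (-84, 63, 56).
Using A_1: P_1 has equation -84x + 63y + 56z = -392.
Substitute r = (-19, 16, 9) + t(52, -65, -52) into the plane: 3108 + (-11375)t = -392, so t = 4/13.
Intersection: (-19, 16, 9) + (4/13)·(52, -65, -52) = (-3, -4, -7).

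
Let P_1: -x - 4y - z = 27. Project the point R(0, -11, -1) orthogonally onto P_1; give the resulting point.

(1, -7, 0)

Foot = R − λn with λ = (n·R − d)/|n|² = (45 − 27)/18 = 1.
Foot = (0, -11, -1) − 1·(-1, -4, -1) = (1, -7, 0).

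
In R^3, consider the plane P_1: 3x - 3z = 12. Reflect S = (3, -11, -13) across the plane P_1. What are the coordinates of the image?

λ = (n·S − d)/|n|² = (48 − 12)/18 = 2.
Reflection = S − 2λn = (3, -11, -13) − 4·(3, 0, -3) = (-9, -11, -1).

(-9, -11, -1)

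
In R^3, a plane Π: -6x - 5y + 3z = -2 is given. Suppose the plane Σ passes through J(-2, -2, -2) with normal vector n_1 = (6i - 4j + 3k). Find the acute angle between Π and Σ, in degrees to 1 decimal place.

Σ: n_1·r = n_1·J gives 6x - 4y + 3z = -10.
cos θ = |n₁·n₂| / (|n₁||n₂|) = |-7| / (√70 · √61).
θ = arccos(0.10712) ≈ 83.9°.

83.9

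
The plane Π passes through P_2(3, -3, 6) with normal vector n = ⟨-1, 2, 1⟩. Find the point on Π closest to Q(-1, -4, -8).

Π: n·r = n·P_2 gives -x + 2y + z = -3.
Foot = Q − λn with λ = (n·Q − d)/|n|² = (-15 − (-3))/6 = -2.
Foot = (-1, -4, -8) − (-2)·(-1, 2, 1) = (-3, 0, -6).

(-3, 0, -6)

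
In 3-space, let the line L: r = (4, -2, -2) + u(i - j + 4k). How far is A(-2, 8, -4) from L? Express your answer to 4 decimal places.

Taking (4, -2, -2) on L with direction v = (1, -1, 4): w = A − (4, -2, -2) = (-6, 10, -2), and w × v = (38, 22, -4).
Distance = |w × v| / |v| = √1944 / √18 ≈ 10.3923.

10.3923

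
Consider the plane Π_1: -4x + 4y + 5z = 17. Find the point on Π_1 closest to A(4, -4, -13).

(-4, 4, -3)

Foot = A − λn with λ = (n·A − d)/|n|² = (-97 − 17)/57 = -2.
Foot = (4, -4, -13) − (-2)·(-4, 4, 5) = (-4, 4, -3).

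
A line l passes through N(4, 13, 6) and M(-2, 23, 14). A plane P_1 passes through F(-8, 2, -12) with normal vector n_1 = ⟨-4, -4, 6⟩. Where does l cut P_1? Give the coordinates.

(7, 8, 2)

A direction vector for l is M − N = (-6, 10, 8).
P_1: n_1·r = n_1·F gives -4x - 4y + 6z = -48.
Substitute r = (4, 13, 6) + t(-6, 10, 8) into the plane: -32 + 32t = -48, so t = -1/2.
Intersection: (4, 13, 6) + (-1/2)·(-6, 10, 8) = (7, 8, 2).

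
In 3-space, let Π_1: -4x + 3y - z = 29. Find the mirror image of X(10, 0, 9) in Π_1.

λ = (n·X − d)/|n|² = (-49 − 29)/26 = -3.
Reflection = X − 2λn = (10, 0, 9) − (-6)·(-4, 3, -1) = (-14, 18, 3).

(-14, 18, 3)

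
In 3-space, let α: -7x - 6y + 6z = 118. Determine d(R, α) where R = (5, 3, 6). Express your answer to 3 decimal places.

12.273

n·R − d = (-7)·(5) + (-6)·(3) + (6)·(6) − 118 = -135; |n| = √121.
Distance = |-135| / √121 = 135/√121 ≈ 12.273.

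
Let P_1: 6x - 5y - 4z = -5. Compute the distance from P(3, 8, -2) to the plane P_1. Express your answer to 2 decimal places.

n·P − d = (6)·(3) + (-5)·(8) + (-4)·(-2) − (-5) = -9; |n| = √77.
Distance = |-9| / √77 = 9/√77 ≈ 1.03.

1.03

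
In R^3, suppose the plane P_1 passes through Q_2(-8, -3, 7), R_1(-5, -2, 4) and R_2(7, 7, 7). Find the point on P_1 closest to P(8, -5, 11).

Q_2R_1 = (3, 1, -3), Q_2R_2 = (15, 10, 0); a normal to P_1 is Q_2R_1 × Q_2R_2 = (30, -45, 15).
Using Q_2: P_1 has equation 30x - 45y + 15z = 0.
Foot = P − λn with λ = (n·P − d)/|n|² = (630 − 0)/3150 = 1/5.
Foot = (8, -5, 11) − (1/5)·(30, -45, 15) = (2, 4, 8).

(2, 4, 8)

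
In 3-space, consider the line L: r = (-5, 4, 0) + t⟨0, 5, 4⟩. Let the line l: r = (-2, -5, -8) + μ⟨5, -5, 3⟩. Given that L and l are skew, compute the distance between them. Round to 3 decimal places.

Common perpendicular direction n = (0, 5, 4) × (5, -5, 3) = (35, 20, -25).
With w = (-2, -5, -8) − (-5, 4, 0) = (3, -9, -8), w · n = 125.
Distance = |w · n| / |n| = |125| / √2250 ≈ 2.635.

2.635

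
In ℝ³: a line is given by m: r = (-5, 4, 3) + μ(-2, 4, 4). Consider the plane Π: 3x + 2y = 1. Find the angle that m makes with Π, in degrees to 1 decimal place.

sin θ = |n·v| / (|n||v|) = |2| / (√13 · √36) = 0.09245.
θ ≈ 5.3°.

5.3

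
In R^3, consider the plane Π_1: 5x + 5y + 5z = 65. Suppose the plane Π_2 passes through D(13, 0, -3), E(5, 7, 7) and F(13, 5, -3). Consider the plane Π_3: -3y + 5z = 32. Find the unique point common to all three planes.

DE = (-8, 7, 10), DF = (0, 5, 0); a normal to Π_2 is DE × DF = (-50, 0, -40).
Using D: Π_2 has equation -50x - 40z = -530.
Solving the 3×3 linear system 5x + 5y + 5z = 65, -50x - 40z = -530, -3y + 5z = 32 (e.g. by elimination or Cramer's rule, determinant = 1400) gives (5, 1, 7).

(5, 1, 7)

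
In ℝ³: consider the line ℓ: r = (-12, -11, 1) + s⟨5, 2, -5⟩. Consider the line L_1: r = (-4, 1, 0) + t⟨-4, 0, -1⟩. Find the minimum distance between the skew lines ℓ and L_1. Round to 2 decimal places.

Common perpendicular direction n = (5, 2, -5) × (-4, 0, -1) = (-2, 25, 8).
With w = (-4, 1, 0) − (-12, -11, 1) = (8, 12, -1), w · n = 276.
Distance = |w · n| / |n| = |276| / √693 ≈ 10.48.

10.48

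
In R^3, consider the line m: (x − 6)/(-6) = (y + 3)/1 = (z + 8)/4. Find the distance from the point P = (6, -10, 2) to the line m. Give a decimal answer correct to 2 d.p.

11.33

m has direction (-6, 1, 4) through (6, -3, -8).
Taking (6, -3, -8) on m with direction v = (-6, 1, 4): w = P − (6, -3, -8) = (0, -7, 10), and w × v = (-38, -60, -42).
Distance = |w × v| / |v| = √6808 / √53 ≈ 11.33.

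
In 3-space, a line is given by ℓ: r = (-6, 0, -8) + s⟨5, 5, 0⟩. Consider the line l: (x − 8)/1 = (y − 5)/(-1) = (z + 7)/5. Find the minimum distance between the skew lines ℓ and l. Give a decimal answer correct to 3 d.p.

l has direction (1, -1, 5) through (8, 5, -7).
Common perpendicular direction n = (5, 5, 0) × (1, -1, 5) = (25, -25, -10).
With w = (8, 5, -7) − (-6, 0, -8) = (14, 5, 1), w · n = 215.
Distance = |w · n| / |n| = |215| / √1350 ≈ 5.852.

5.852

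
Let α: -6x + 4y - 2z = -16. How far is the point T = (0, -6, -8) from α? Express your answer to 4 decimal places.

1.0690

n·T − d = (-6)·(0) + (4)·(-6) + (-2)·(-8) − (-16) = 8; |n| = √56.
Distance = |8| / √56 = 8/√56 ≈ 1.0690.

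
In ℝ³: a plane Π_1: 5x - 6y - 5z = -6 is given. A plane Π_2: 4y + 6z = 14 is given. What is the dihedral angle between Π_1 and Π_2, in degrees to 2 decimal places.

36.15

cos θ = |n₁·n₂| / (|n₁||n₂|) = |-54| / (√86 · √52).
θ = arccos(0.80750) ≈ 36.15°.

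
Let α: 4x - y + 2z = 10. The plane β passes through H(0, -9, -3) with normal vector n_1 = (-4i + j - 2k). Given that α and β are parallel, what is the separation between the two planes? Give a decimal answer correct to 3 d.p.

β: n_1·r = n_1·H gives -4x + y - 2z = -3.
Rescale β by 1/(-1): 4x - y + 2z = 3. Then distance = |10 − 3| / √21 ≈ 1.528.

1.528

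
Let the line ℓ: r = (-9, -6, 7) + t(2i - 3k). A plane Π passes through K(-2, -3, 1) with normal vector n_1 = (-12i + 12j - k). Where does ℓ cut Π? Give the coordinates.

(-5, -6, 1)

Π: n_1·r = n_1·K gives -12x + 12y - z = -13.
Substitute r = (-9, -6, 7) + t(2, 0, -3) into the plane: 29 + (-21)t = -13, so t = 2.
Intersection: (-9, -6, 7) + 2·(2, 0, -3) = (-5, -6, 1).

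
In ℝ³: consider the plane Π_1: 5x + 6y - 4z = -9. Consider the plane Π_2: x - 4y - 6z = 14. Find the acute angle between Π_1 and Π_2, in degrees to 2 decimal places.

cos θ = |n₁·n₂| / (|n₁||n₂|) = |5| / (√77 · √53).
θ = arccos(0.07827) ≈ 85.51°.

85.51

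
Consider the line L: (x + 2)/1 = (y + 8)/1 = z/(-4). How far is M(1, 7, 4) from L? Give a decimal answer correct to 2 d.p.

L has direction (1, 1, -4) through (-2, -8, 0).
Taking (-2, -8, 0) on L with direction v = (1, 1, -4): w = M − (-2, -8, 0) = (3, 15, 4), and w × v = (-64, 16, -12).
Distance = |w × v| / |v| = √4496 / √18 ≈ 15.80.

15.80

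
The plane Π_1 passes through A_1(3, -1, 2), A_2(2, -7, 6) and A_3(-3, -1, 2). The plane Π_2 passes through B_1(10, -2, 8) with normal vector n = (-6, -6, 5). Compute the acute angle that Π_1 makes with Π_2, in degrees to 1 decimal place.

85.2

A_1A_2 = (-1, -6, 4), A_1A_3 = (-6, 0, 0); a normal to Π_1 is A_1A_2 × A_1A_3 = (0, -24, -36).
Using A_1: Π_1 has equation -24y - 36z = -48.
Π_2: n·r = n·B_1 gives -6x - 6y + 5z = -8.
cos θ = |n₁·n₂| / (|n₁||n₂|) = |-36| / (√1872 · √97).
θ = arccos(0.08448) ≈ 85.2°.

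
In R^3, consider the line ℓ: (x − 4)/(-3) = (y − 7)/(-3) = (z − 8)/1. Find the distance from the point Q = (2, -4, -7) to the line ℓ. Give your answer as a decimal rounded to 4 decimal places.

17.8797

ℓ has direction (-3, -3, 1) through (4, 7, 8).
Taking (4, 7, 8) on ℓ with direction v = (-3, -3, 1): w = Q − (4, 7, 8) = (-2, -11, -15), and w × v = (-56, 47, -27).
Distance = |w × v| / |v| = √6074 / √19 ≈ 17.8797.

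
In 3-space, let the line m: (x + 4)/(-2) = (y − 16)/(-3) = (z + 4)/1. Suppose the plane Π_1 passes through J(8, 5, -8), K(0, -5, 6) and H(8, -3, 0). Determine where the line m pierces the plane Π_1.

(-10, 7, -1)

m has direction (-2, -3, 1) through (-4, 16, -4).
JK = (-8, -10, 14), JH = (0, -8, 8); a normal to Π_1 is JK × JH = (32, 64, 64).
Using J: Π_1 has equation 32x + 64y + 64z = 64.
Substitute r = (-4, 16, -4) + t(-2, -3, 1) into the plane: 640 + (-192)t = 64, so t = 3.
Intersection: (-4, 16, -4) + 3·(-2, -3, 1) = (-10, 7, -1).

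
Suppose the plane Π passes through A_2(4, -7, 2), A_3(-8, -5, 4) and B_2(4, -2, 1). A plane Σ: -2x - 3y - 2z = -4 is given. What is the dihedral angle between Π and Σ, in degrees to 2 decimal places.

45.56

A_2A_3 = (-12, 2, 2), A_2B_2 = (0, 5, -1); a normal to Π is A_2A_3 × A_2B_2 = (-12, -12, -60).
Using A_2: Π has equation -12x - 12y - 60z = -84.
cos θ = |n₁·n₂| / (|n₁||n₂|) = |180| / (√3888 · √17).
θ = arccos(0.70014) ≈ 45.56°.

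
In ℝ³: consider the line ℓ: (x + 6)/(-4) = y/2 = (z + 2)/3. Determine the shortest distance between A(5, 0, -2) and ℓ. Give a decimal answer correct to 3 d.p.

ℓ has direction (-4, 2, 3) through (-6, 0, -2).
Taking (-6, 0, -2) on ℓ with direction v = (-4, 2, 3): w = A − (-6, 0, -2) = (11, 0, 0), and w × v = (0, -33, 22).
Distance = |w × v| / |v| = √1573 / √29 ≈ 7.365.

7.365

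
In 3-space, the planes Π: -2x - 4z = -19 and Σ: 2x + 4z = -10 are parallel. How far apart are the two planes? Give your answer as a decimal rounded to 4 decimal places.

6.4846

Rescale Σ by 1/(-1): -2x - 4z = 10. Then distance = |-19 − 10| / √20 ≈ 6.4846.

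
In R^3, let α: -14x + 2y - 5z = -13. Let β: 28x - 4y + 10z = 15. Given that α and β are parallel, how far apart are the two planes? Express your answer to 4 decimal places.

Rescale β by 1/(-2): -14x + 2y - 5z = -15/2. Then distance = |-13 − (-15/2)| / √225 ≈ 0.3667.

0.3667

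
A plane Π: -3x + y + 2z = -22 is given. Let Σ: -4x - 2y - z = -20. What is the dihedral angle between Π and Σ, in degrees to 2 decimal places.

cos θ = |n₁·n₂| / (|n₁||n₂|) = |8| / (√14 · √21).
θ = arccos(0.46657) ≈ 62.19°.

62.19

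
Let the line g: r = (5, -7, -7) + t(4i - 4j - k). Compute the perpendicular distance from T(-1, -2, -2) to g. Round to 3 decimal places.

3.639

Taking (5, -7, -7) on g with direction v = (4, -4, -1): w = T − (5, -7, -7) = (-6, 5, 5), and w × v = (15, 14, 4).
Distance = |w × v| / |v| = √437 / √33 ≈ 3.639.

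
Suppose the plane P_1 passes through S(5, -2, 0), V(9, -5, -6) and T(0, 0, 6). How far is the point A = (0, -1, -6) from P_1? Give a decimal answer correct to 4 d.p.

7.0909

SV = (4, -3, -6), ST = (-5, 2, 6); a normal to P_1 is SV × ST = (-6, 6, -7).
Using S: P_1 has equation -6x + 6y - 7z = -42.
n·A − d = (-6)·(0) + (6)·(-1) + (-7)·(-6) − (-42) = 78; |n| = √121.
Distance = |78| / √121 = 78/√121 ≈ 7.0909.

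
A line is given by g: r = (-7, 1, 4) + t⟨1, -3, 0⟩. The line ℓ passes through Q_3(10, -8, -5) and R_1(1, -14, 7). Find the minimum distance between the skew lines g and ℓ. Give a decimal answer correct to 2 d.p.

A direction vector for ℓ is R_1 − Q_3 = (-9, -6, 12).
Common perpendicular direction n = (1, -3, 0) × (-9, -6, 12) = (-36, -12, -33).
With w = (10, -8, -5) − (-7, 1, 4) = (17, -9, -9), w · n = -207.
Distance = |w · n| / |n| = |-207| / √2529 ≈ 4.12.

4.12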